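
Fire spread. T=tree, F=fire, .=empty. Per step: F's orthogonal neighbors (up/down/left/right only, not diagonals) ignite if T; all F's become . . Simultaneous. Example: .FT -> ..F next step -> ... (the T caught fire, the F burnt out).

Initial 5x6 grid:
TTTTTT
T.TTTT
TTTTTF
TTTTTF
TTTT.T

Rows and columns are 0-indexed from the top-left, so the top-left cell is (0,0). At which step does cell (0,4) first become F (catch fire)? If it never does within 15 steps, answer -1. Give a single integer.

Step 1: cell (0,4)='T' (+4 fires, +2 burnt)
Step 2: cell (0,4)='T' (+4 fires, +4 burnt)
Step 3: cell (0,4)='F' (+5 fires, +4 burnt)
  -> target ignites at step 3
Step 4: cell (0,4)='.' (+5 fires, +5 burnt)
Step 5: cell (0,4)='.' (+4 fires, +5 burnt)
Step 6: cell (0,4)='.' (+3 fires, +4 burnt)
Step 7: cell (0,4)='.' (+1 fires, +3 burnt)
Step 8: cell (0,4)='.' (+0 fires, +1 burnt)
  fire out at step 8

3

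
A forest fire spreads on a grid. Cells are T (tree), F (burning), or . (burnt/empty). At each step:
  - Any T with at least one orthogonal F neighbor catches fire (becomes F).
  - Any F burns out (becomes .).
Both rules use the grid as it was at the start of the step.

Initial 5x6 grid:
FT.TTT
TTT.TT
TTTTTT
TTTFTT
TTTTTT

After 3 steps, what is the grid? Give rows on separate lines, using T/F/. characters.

Step 1: 6 trees catch fire, 2 burn out
  .F.TTT
  FTT.TT
  TTTFTT
  TTF.FT
  TTTFTT
Step 2: 8 trees catch fire, 6 burn out
  ...TTT
  .FT.TT
  FTF.FT
  TF...F
  TTF.FT
Step 3: 7 trees catch fire, 8 burn out
  ...TTT
  ..F.FT
  .F...F
  F.....
  TF...F

...TTT
..F.FT
.F...F
F.....
TF...F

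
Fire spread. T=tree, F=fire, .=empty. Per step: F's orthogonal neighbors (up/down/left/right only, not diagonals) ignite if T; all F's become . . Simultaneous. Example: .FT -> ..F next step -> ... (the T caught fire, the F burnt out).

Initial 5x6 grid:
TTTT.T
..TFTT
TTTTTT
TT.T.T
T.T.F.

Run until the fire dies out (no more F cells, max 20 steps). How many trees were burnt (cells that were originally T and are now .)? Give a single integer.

Answer: 19

Derivation:
Step 1: +4 fires, +2 burnt (F count now 4)
Step 2: +5 fires, +4 burnt (F count now 5)
Step 3: +4 fires, +5 burnt (F count now 4)
Step 4: +4 fires, +4 burnt (F count now 4)
Step 5: +1 fires, +4 burnt (F count now 1)
Step 6: +1 fires, +1 burnt (F count now 1)
Step 7: +0 fires, +1 burnt (F count now 0)
Fire out after step 7
Initially T: 20, now '.': 29
Total burnt (originally-T cells now '.'): 19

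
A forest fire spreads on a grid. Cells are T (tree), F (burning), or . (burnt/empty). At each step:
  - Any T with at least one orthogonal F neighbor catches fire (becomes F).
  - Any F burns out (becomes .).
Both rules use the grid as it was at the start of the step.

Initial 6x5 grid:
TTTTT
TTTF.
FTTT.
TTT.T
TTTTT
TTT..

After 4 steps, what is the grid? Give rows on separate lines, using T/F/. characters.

Step 1: 6 trees catch fire, 2 burn out
  TTTFT
  FTF..
  .FTF.
  FTT.T
  TTTTT
  TTT..
Step 2: 7 trees catch fire, 6 burn out
  FTF.F
  .F...
  ..F..
  .FT.T
  FTTTT
  TTT..
Step 3: 4 trees catch fire, 7 burn out
  .F...
  .....
  .....
  ..F.T
  .FTTT
  FTT..
Step 4: 2 trees catch fire, 4 burn out
  .....
  .....
  .....
  ....T
  ..FTT
  .FT..

.....
.....
.....
....T
..FTT
.FT..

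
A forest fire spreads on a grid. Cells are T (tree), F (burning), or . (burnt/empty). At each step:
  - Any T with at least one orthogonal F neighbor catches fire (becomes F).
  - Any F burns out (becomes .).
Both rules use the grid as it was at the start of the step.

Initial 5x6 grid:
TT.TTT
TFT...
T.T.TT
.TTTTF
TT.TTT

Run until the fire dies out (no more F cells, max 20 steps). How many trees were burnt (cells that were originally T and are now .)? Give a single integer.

Answer: 17

Derivation:
Step 1: +6 fires, +2 burnt (F count now 6)
Step 2: +6 fires, +6 burnt (F count now 6)
Step 3: +2 fires, +6 burnt (F count now 2)
Step 4: +1 fires, +2 burnt (F count now 1)
Step 5: +1 fires, +1 burnt (F count now 1)
Step 6: +1 fires, +1 burnt (F count now 1)
Step 7: +0 fires, +1 burnt (F count now 0)
Fire out after step 7
Initially T: 20, now '.': 27
Total burnt (originally-T cells now '.'): 17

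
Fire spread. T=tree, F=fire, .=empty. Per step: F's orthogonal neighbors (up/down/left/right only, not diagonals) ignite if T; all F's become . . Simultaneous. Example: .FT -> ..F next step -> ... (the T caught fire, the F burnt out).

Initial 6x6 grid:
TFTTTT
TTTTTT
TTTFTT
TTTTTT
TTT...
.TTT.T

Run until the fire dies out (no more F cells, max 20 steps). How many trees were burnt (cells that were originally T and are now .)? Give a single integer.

Step 1: +7 fires, +2 burnt (F count now 7)
Step 2: +8 fires, +7 burnt (F count now 8)
Step 3: +6 fires, +8 burnt (F count now 6)
Step 4: +4 fires, +6 burnt (F count now 4)
Step 5: +3 fires, +4 burnt (F count now 3)
Step 6: +0 fires, +3 burnt (F count now 0)
Fire out after step 6
Initially T: 29, now '.': 35
Total burnt (originally-T cells now '.'): 28

Answer: 28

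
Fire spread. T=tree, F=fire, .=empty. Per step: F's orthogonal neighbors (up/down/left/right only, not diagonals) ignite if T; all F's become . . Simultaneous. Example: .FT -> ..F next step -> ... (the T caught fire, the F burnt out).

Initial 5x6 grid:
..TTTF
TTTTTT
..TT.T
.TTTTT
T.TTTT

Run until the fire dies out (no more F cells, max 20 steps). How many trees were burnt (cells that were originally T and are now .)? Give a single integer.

Answer: 21

Derivation:
Step 1: +2 fires, +1 burnt (F count now 2)
Step 2: +3 fires, +2 burnt (F count now 3)
Step 3: +3 fires, +3 burnt (F count now 3)
Step 4: +4 fires, +3 burnt (F count now 4)
Step 5: +4 fires, +4 burnt (F count now 4)
Step 6: +3 fires, +4 burnt (F count now 3)
Step 7: +2 fires, +3 burnt (F count now 2)
Step 8: +0 fires, +2 burnt (F count now 0)
Fire out after step 8
Initially T: 22, now '.': 29
Total burnt (originally-T cells now '.'): 21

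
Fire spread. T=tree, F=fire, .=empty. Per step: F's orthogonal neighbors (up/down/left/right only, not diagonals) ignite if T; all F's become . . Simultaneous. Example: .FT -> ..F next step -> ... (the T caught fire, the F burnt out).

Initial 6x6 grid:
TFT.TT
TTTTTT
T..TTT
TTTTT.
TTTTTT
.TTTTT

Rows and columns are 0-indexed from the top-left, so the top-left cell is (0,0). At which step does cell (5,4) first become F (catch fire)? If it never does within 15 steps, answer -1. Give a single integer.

Step 1: cell (5,4)='T' (+3 fires, +1 burnt)
Step 2: cell (5,4)='T' (+2 fires, +3 burnt)
Step 3: cell (5,4)='T' (+2 fires, +2 burnt)
Step 4: cell (5,4)='T' (+3 fires, +2 burnt)
Step 5: cell (5,4)='T' (+6 fires, +3 burnt)
Step 6: cell (5,4)='T' (+6 fires, +6 burnt)
Step 7: cell (5,4)='T' (+4 fires, +6 burnt)
Step 8: cell (5,4)='F' (+3 fires, +4 burnt)
  -> target ignites at step 8
Step 9: cell (5,4)='.' (+1 fires, +3 burnt)
Step 10: cell (5,4)='.' (+0 fires, +1 burnt)
  fire out at step 10

8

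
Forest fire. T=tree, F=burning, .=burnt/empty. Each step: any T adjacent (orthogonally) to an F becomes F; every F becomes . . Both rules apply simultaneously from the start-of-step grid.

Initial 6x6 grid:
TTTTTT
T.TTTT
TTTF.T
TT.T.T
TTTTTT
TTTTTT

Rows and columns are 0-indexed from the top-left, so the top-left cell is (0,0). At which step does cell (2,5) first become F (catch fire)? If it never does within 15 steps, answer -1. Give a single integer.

Step 1: cell (2,5)='T' (+3 fires, +1 burnt)
Step 2: cell (2,5)='T' (+5 fires, +3 burnt)
Step 3: cell (2,5)='T' (+8 fires, +5 burnt)
Step 4: cell (2,5)='F' (+9 fires, +8 burnt)
  -> target ignites at step 4
Step 5: cell (2,5)='.' (+5 fires, +9 burnt)
Step 6: cell (2,5)='.' (+1 fires, +5 burnt)
Step 7: cell (2,5)='.' (+0 fires, +1 burnt)
  fire out at step 7

4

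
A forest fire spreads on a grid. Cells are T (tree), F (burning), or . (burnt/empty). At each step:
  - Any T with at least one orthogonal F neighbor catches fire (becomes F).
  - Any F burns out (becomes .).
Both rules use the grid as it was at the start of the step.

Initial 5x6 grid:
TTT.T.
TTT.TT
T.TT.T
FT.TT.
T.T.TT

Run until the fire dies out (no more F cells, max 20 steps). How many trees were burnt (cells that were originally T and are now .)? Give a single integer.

Answer: 15

Derivation:
Step 1: +3 fires, +1 burnt (F count now 3)
Step 2: +1 fires, +3 burnt (F count now 1)
Step 3: +2 fires, +1 burnt (F count now 2)
Step 4: +2 fires, +2 burnt (F count now 2)
Step 5: +2 fires, +2 burnt (F count now 2)
Step 6: +1 fires, +2 burnt (F count now 1)
Step 7: +1 fires, +1 burnt (F count now 1)
Step 8: +1 fires, +1 burnt (F count now 1)
Step 9: +1 fires, +1 burnt (F count now 1)
Step 10: +1 fires, +1 burnt (F count now 1)
Step 11: +0 fires, +1 burnt (F count now 0)
Fire out after step 11
Initially T: 20, now '.': 25
Total burnt (originally-T cells now '.'): 15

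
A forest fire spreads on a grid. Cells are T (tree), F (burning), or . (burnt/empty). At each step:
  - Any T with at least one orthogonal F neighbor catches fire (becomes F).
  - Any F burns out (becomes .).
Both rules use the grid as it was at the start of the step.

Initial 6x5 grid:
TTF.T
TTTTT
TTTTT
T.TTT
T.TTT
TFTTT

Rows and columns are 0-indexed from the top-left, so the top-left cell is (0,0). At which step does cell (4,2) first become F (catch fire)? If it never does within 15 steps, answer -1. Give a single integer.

Step 1: cell (4,2)='T' (+4 fires, +2 burnt)
Step 2: cell (4,2)='F' (+7 fires, +4 burnt)
  -> target ignites at step 2
Step 3: cell (4,2)='.' (+8 fires, +7 burnt)
Step 4: cell (4,2)='.' (+5 fires, +8 burnt)
Step 5: cell (4,2)='.' (+1 fires, +5 burnt)
Step 6: cell (4,2)='.' (+0 fires, +1 burnt)
  fire out at step 6

2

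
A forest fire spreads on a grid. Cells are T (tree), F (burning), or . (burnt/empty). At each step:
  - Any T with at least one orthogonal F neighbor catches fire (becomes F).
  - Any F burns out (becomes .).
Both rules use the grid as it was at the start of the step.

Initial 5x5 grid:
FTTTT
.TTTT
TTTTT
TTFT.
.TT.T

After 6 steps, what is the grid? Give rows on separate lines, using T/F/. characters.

Step 1: 5 trees catch fire, 2 burn out
  .FTTT
  .TTTT
  TTFTT
  TF.F.
  .TF.T
Step 2: 7 trees catch fire, 5 burn out
  ..FTT
  .FFTT
  TF.FT
  F....
  .F..T
Step 3: 4 trees catch fire, 7 burn out
  ...FT
  ...FT
  F...F
  .....
  ....T
Step 4: 2 trees catch fire, 4 burn out
  ....F
  ....F
  .....
  .....
  ....T
Step 5: 0 trees catch fire, 2 burn out
  .....
  .....
  .....
  .....
  ....T
Step 6: 0 trees catch fire, 0 burn out
  .....
  .....
  .....
  .....
  ....T

.....
.....
.....
.....
....T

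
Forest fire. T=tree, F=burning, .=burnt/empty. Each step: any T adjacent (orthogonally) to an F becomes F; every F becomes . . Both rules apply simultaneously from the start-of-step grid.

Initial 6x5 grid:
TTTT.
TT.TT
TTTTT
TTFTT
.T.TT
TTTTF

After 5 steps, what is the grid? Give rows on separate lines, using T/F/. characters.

Step 1: 5 trees catch fire, 2 burn out
  TTTT.
  TT.TT
  TTFTT
  TF.FT
  .T.TF
  TTTF.
Step 2: 7 trees catch fire, 5 burn out
  TTTT.
  TT.TT
  TF.FT
  F...F
  .F.F.
  TTF..
Step 3: 5 trees catch fire, 7 burn out
  TTTT.
  TF.FT
  F...F
  .....
  .....
  TF...
Step 4: 5 trees catch fire, 5 burn out
  TFTF.
  F...F
  .....
  .....
  .....
  F....
Step 5: 2 trees catch fire, 5 burn out
  F.F..
  .....
  .....
  .....
  .....
  .....

F.F..
.....
.....
.....
.....
.....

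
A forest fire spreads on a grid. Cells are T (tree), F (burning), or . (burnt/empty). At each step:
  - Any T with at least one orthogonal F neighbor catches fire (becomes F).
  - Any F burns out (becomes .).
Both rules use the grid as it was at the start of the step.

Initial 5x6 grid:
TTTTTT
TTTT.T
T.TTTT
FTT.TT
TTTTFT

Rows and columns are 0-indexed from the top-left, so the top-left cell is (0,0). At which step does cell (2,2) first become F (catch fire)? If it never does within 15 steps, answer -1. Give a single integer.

Step 1: cell (2,2)='T' (+6 fires, +2 burnt)
Step 2: cell (2,2)='T' (+6 fires, +6 burnt)
Step 3: cell (2,2)='F' (+5 fires, +6 burnt)
  -> target ignites at step 3
Step 4: cell (2,2)='.' (+4 fires, +5 burnt)
Step 5: cell (2,2)='.' (+3 fires, +4 burnt)
Step 6: cell (2,2)='.' (+1 fires, +3 burnt)
Step 7: cell (2,2)='.' (+0 fires, +1 burnt)
  fire out at step 7

3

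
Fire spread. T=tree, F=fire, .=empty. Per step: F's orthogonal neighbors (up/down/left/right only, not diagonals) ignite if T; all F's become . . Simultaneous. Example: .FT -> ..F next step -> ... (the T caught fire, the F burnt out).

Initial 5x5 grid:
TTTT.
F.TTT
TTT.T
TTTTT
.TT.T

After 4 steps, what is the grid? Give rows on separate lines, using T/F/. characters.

Step 1: 2 trees catch fire, 1 burn out
  FTTT.
  ..TTT
  FTT.T
  TTTTT
  .TT.T
Step 2: 3 trees catch fire, 2 burn out
  .FTT.
  ..TTT
  .FT.T
  FTTTT
  .TT.T
Step 3: 3 trees catch fire, 3 burn out
  ..FT.
  ..TTT
  ..F.T
  .FTTT
  .TT.T
Step 4: 4 trees catch fire, 3 burn out
  ...F.
  ..FTT
  ....T
  ..FTT
  .FT.T

...F.
..FTT
....T
..FTT
.FT.T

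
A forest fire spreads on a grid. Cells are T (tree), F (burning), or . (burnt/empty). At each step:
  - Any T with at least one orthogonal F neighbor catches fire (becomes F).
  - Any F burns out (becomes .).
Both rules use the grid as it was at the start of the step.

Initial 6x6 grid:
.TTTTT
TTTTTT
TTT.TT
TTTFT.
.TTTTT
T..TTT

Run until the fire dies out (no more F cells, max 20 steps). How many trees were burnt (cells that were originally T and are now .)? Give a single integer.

Answer: 28

Derivation:
Step 1: +3 fires, +1 burnt (F count now 3)
Step 2: +6 fires, +3 burnt (F count now 6)
Step 3: +8 fires, +6 burnt (F count now 8)
Step 4: +7 fires, +8 burnt (F count now 7)
Step 5: +4 fires, +7 burnt (F count now 4)
Step 6: +0 fires, +4 burnt (F count now 0)
Fire out after step 6
Initially T: 29, now '.': 35
Total burnt (originally-T cells now '.'): 28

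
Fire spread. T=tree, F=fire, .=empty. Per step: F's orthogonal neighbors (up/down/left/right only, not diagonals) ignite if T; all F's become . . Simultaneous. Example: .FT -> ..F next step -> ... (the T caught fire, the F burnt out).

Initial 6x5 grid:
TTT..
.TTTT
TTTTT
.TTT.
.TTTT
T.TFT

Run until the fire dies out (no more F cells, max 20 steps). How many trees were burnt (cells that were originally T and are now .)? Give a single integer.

Answer: 21

Derivation:
Step 1: +3 fires, +1 burnt (F count now 3)
Step 2: +3 fires, +3 burnt (F count now 3)
Step 3: +3 fires, +3 burnt (F count now 3)
Step 4: +4 fires, +3 burnt (F count now 4)
Step 5: +3 fires, +4 burnt (F count now 3)
Step 6: +3 fires, +3 burnt (F count now 3)
Step 7: +1 fires, +3 burnt (F count now 1)
Step 8: +1 fires, +1 burnt (F count now 1)
Step 9: +0 fires, +1 burnt (F count now 0)
Fire out after step 9
Initially T: 22, now '.': 29
Total burnt (originally-T cells now '.'): 21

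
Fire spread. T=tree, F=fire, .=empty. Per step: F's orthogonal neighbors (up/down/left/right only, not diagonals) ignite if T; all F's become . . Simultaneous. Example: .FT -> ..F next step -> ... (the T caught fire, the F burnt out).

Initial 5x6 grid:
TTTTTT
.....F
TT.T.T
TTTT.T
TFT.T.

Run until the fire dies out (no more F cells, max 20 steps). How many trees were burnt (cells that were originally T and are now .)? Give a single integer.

Step 1: +5 fires, +2 burnt (F count now 5)
Step 2: +5 fires, +5 burnt (F count now 5)
Step 3: +3 fires, +5 burnt (F count now 3)
Step 4: +2 fires, +3 burnt (F count now 2)
Step 5: +1 fires, +2 burnt (F count now 1)
Step 6: +1 fires, +1 burnt (F count now 1)
Step 7: +0 fires, +1 burnt (F count now 0)
Fire out after step 7
Initially T: 18, now '.': 29
Total burnt (originally-T cells now '.'): 17

Answer: 17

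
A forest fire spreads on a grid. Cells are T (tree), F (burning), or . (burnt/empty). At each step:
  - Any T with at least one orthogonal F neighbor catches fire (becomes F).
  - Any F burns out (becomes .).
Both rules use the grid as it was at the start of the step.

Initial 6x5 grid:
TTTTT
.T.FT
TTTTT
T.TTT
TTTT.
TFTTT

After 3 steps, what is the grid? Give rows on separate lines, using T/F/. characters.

Step 1: 6 trees catch fire, 2 burn out
  TTTFT
  .T..F
  TTTFT
  T.TTT
  TFTT.
  F.FTT
Step 2: 8 trees catch fire, 6 burn out
  TTF.F
  .T...
  TTF.F
  T.TFT
  F.FT.
  ...FT
Step 3: 7 trees catch fire, 8 burn out
  TF...
  .T...
  TF...
  F.F.F
  ...F.
  ....F

TF...
.T...
TF...
F.F.F
...F.
....F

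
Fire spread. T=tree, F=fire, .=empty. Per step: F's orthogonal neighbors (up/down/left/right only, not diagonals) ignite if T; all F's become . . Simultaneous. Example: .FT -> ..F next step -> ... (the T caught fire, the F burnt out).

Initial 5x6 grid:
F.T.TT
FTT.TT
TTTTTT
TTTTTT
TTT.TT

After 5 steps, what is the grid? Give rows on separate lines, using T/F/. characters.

Step 1: 2 trees catch fire, 2 burn out
  ..T.TT
  .FT.TT
  FTTTTT
  TTTTTT
  TTT.TT
Step 2: 3 trees catch fire, 2 burn out
  ..T.TT
  ..F.TT
  .FTTTT
  FTTTTT
  TTT.TT
Step 3: 4 trees catch fire, 3 burn out
  ..F.TT
  ....TT
  ..FTTT
  .FTTTT
  FTT.TT
Step 4: 3 trees catch fire, 4 burn out
  ....TT
  ....TT
  ...FTT
  ..FTTT
  .FT.TT
Step 5: 3 trees catch fire, 3 burn out
  ....TT
  ....TT
  ....FT
  ...FTT
  ..F.TT

....TT
....TT
....FT
...FTT
..F.TT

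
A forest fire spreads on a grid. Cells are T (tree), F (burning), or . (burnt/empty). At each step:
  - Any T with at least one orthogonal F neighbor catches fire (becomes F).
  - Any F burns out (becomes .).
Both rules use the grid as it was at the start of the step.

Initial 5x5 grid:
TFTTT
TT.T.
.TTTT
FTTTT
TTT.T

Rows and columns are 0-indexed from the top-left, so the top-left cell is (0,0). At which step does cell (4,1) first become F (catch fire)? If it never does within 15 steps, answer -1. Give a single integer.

Step 1: cell (4,1)='T' (+5 fires, +2 burnt)
Step 2: cell (4,1)='F' (+5 fires, +5 burnt)
  -> target ignites at step 2
Step 3: cell (4,1)='.' (+5 fires, +5 burnt)
Step 4: cell (4,1)='.' (+2 fires, +5 burnt)
Step 5: cell (4,1)='.' (+2 fires, +2 burnt)
Step 6: cell (4,1)='.' (+0 fires, +2 burnt)
  fire out at step 6

2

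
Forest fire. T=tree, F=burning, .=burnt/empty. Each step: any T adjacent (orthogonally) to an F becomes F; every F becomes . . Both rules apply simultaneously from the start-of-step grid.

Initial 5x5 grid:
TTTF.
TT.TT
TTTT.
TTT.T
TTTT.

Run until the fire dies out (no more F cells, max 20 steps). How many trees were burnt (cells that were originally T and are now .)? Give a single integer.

Step 1: +2 fires, +1 burnt (F count now 2)
Step 2: +3 fires, +2 burnt (F count now 3)
Step 3: +3 fires, +3 burnt (F count now 3)
Step 4: +3 fires, +3 burnt (F count now 3)
Step 5: +3 fires, +3 burnt (F count now 3)
Step 6: +3 fires, +3 burnt (F count now 3)
Step 7: +1 fires, +3 burnt (F count now 1)
Step 8: +0 fires, +1 burnt (F count now 0)
Fire out after step 8
Initially T: 19, now '.': 24
Total burnt (originally-T cells now '.'): 18

Answer: 18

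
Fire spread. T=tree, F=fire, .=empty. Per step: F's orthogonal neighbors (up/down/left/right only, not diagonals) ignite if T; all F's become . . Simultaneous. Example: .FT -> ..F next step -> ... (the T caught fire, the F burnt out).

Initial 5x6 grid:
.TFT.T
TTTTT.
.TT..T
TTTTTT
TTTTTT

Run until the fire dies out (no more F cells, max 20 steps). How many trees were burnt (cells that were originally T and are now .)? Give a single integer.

Step 1: +3 fires, +1 burnt (F count now 3)
Step 2: +3 fires, +3 burnt (F count now 3)
Step 3: +4 fires, +3 burnt (F count now 4)
Step 4: +3 fires, +4 burnt (F count now 3)
Step 5: +4 fires, +3 burnt (F count now 4)
Step 6: +3 fires, +4 burnt (F count now 3)
Step 7: +2 fires, +3 burnt (F count now 2)
Step 8: +0 fires, +2 burnt (F count now 0)
Fire out after step 8
Initially T: 23, now '.': 29
Total burnt (originally-T cells now '.'): 22

Answer: 22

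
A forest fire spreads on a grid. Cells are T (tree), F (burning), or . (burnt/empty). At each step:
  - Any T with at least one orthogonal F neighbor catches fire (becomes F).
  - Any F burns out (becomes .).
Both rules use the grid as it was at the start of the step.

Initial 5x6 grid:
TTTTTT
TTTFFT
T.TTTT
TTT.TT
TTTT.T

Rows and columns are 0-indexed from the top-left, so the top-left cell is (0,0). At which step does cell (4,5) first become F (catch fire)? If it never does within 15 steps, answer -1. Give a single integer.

Step 1: cell (4,5)='T' (+6 fires, +2 burnt)
Step 2: cell (4,5)='T' (+6 fires, +6 burnt)
Step 3: cell (4,5)='T' (+4 fires, +6 burnt)
Step 4: cell (4,5)='F' (+5 fires, +4 burnt)
  -> target ignites at step 4
Step 5: cell (4,5)='.' (+3 fires, +5 burnt)
Step 6: cell (4,5)='.' (+1 fires, +3 burnt)
Step 7: cell (4,5)='.' (+0 fires, +1 burnt)
  fire out at step 7

4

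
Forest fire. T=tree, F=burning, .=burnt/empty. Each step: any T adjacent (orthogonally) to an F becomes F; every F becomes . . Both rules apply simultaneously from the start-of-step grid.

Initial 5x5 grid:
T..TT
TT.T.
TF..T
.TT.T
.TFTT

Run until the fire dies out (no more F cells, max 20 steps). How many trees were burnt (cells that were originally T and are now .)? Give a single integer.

Step 1: +6 fires, +2 burnt (F count now 6)
Step 2: +2 fires, +6 burnt (F count now 2)
Step 3: +2 fires, +2 burnt (F count now 2)
Step 4: +1 fires, +2 burnt (F count now 1)
Step 5: +0 fires, +1 burnt (F count now 0)
Fire out after step 5
Initially T: 14, now '.': 22
Total burnt (originally-T cells now '.'): 11

Answer: 11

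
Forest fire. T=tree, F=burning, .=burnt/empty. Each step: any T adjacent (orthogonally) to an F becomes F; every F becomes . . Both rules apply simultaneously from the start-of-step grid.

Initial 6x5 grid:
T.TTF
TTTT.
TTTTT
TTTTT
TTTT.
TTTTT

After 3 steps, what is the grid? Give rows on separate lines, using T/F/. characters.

Step 1: 1 trees catch fire, 1 burn out
  T.TF.
  TTTT.
  TTTTT
  TTTTT
  TTTT.
  TTTTT
Step 2: 2 trees catch fire, 1 burn out
  T.F..
  TTTF.
  TTTTT
  TTTTT
  TTTT.
  TTTTT
Step 3: 2 trees catch fire, 2 burn out
  T....
  TTF..
  TTTFT
  TTTTT
  TTTT.
  TTTTT

T....
TTF..
TTTFT
TTTTT
TTTT.
TTTTT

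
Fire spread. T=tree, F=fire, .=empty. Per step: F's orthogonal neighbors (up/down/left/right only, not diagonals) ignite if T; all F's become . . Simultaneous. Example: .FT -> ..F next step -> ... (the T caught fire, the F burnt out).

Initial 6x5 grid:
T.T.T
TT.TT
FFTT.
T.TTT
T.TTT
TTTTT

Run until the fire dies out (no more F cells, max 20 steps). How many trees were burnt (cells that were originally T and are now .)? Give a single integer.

Step 1: +4 fires, +2 burnt (F count now 4)
Step 2: +4 fires, +4 burnt (F count now 4)
Step 3: +4 fires, +4 burnt (F count now 4)
Step 4: +5 fires, +4 burnt (F count now 5)
Step 5: +3 fires, +5 burnt (F count now 3)
Step 6: +1 fires, +3 burnt (F count now 1)
Step 7: +0 fires, +1 burnt (F count now 0)
Fire out after step 7
Initially T: 22, now '.': 29
Total burnt (originally-T cells now '.'): 21

Answer: 21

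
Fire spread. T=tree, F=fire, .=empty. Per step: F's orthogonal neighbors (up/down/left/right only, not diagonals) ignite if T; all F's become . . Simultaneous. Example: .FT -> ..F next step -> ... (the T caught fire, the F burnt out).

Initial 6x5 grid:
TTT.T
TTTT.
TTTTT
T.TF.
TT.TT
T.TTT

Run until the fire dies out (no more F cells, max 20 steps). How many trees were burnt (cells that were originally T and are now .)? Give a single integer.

Step 1: +3 fires, +1 burnt (F count now 3)
Step 2: +5 fires, +3 burnt (F count now 5)
Step 3: +4 fires, +5 burnt (F count now 4)
Step 4: +3 fires, +4 burnt (F count now 3)
Step 5: +3 fires, +3 burnt (F count now 3)
Step 6: +2 fires, +3 burnt (F count now 2)
Step 7: +2 fires, +2 burnt (F count now 2)
Step 8: +0 fires, +2 burnt (F count now 0)
Fire out after step 8
Initially T: 23, now '.': 29
Total burnt (originally-T cells now '.'): 22

Answer: 22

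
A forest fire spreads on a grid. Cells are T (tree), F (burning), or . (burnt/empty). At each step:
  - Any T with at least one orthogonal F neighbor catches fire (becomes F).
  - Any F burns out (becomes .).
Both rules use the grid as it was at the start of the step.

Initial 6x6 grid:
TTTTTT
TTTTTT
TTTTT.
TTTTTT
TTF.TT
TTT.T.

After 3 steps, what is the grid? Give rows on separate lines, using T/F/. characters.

Step 1: 3 trees catch fire, 1 burn out
  TTTTTT
  TTTTTT
  TTTTT.
  TTFTTT
  TF..TT
  TTF.T.
Step 2: 5 trees catch fire, 3 burn out
  TTTTTT
  TTTTTT
  TTFTT.
  TF.FTT
  F...TT
  TF..T.
Step 3: 6 trees catch fire, 5 burn out
  TTTTTT
  TTFTTT
  TF.FT.
  F...FT
  ....TT
  F...T.

TTTTTT
TTFTTT
TF.FT.
F...FT
....TT
F...T.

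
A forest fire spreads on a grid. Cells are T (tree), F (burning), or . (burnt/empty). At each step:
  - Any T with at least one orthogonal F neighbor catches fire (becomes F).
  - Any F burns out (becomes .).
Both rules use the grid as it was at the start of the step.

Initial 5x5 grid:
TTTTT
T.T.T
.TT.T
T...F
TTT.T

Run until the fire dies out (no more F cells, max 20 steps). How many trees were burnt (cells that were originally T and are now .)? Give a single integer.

Step 1: +2 fires, +1 burnt (F count now 2)
Step 2: +1 fires, +2 burnt (F count now 1)
Step 3: +1 fires, +1 burnt (F count now 1)
Step 4: +1 fires, +1 burnt (F count now 1)
Step 5: +1 fires, +1 burnt (F count now 1)
Step 6: +2 fires, +1 burnt (F count now 2)
Step 7: +2 fires, +2 burnt (F count now 2)
Step 8: +2 fires, +2 burnt (F count now 2)
Step 9: +0 fires, +2 burnt (F count now 0)
Fire out after step 9
Initially T: 16, now '.': 21
Total burnt (originally-T cells now '.'): 12

Answer: 12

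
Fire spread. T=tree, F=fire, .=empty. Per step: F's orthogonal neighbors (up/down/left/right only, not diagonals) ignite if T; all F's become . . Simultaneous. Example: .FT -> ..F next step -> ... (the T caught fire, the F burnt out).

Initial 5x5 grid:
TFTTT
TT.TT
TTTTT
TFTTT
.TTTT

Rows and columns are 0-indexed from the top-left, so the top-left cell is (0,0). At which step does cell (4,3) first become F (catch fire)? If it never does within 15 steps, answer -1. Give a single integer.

Step 1: cell (4,3)='T' (+7 fires, +2 burnt)
Step 2: cell (4,3)='T' (+6 fires, +7 burnt)
Step 3: cell (4,3)='F' (+5 fires, +6 burnt)
  -> target ignites at step 3
Step 4: cell (4,3)='.' (+3 fires, +5 burnt)
Step 5: cell (4,3)='.' (+0 fires, +3 burnt)
  fire out at step 5

3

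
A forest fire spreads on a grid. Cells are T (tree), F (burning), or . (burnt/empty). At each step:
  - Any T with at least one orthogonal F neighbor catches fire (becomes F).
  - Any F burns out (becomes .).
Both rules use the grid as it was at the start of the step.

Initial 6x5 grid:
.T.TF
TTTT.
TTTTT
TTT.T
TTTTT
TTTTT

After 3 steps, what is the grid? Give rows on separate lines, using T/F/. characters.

Step 1: 1 trees catch fire, 1 burn out
  .T.F.
  TTTT.
  TTTTT
  TTT.T
  TTTTT
  TTTTT
Step 2: 1 trees catch fire, 1 burn out
  .T...
  TTTF.
  TTTTT
  TTT.T
  TTTTT
  TTTTT
Step 3: 2 trees catch fire, 1 burn out
  .T...
  TTF..
  TTTFT
  TTT.T
  TTTTT
  TTTTT

.T...
TTF..
TTTFT
TTT.T
TTTTT
TTTTT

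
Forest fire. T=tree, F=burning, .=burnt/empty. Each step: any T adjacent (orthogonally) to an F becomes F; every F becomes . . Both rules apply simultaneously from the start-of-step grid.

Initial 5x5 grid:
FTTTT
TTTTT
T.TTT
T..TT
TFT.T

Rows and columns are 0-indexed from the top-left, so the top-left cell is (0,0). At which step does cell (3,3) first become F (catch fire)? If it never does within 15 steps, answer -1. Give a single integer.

Step 1: cell (3,3)='T' (+4 fires, +2 burnt)
Step 2: cell (3,3)='T' (+4 fires, +4 burnt)
Step 3: cell (3,3)='T' (+2 fires, +4 burnt)
Step 4: cell (3,3)='T' (+3 fires, +2 burnt)
Step 5: cell (3,3)='T' (+2 fires, +3 burnt)
Step 6: cell (3,3)='F' (+2 fires, +2 burnt)
  -> target ignites at step 6
Step 7: cell (3,3)='.' (+1 fires, +2 burnt)
Step 8: cell (3,3)='.' (+1 fires, +1 burnt)
Step 9: cell (3,3)='.' (+0 fires, +1 burnt)
  fire out at step 9

6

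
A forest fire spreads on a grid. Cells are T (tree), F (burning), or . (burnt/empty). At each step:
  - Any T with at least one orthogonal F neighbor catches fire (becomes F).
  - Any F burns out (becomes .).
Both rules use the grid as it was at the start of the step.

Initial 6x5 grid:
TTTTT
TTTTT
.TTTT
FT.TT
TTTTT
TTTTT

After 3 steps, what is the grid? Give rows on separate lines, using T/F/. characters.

Step 1: 2 trees catch fire, 1 burn out
  TTTTT
  TTTTT
  .TTTT
  .F.TT
  FTTTT
  TTTTT
Step 2: 3 trees catch fire, 2 burn out
  TTTTT
  TTTTT
  .FTTT
  ...TT
  .FTTT
  FTTTT
Step 3: 4 trees catch fire, 3 burn out
  TTTTT
  TFTTT
  ..FTT
  ...TT
  ..FTT
  .FTTT

TTTTT
TFTTT
..FTT
...TT
..FTT
.FTTT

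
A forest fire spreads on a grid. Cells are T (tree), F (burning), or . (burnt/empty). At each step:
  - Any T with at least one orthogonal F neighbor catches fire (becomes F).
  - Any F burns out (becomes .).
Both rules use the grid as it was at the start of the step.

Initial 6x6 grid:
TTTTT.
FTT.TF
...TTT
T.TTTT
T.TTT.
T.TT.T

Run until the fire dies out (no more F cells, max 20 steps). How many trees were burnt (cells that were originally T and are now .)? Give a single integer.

Answer: 20

Derivation:
Step 1: +4 fires, +2 burnt (F count now 4)
Step 2: +5 fires, +4 burnt (F count now 5)
Step 3: +4 fires, +5 burnt (F count now 4)
Step 4: +2 fires, +4 burnt (F count now 2)
Step 5: +2 fires, +2 burnt (F count now 2)
Step 6: +2 fires, +2 burnt (F count now 2)
Step 7: +1 fires, +2 burnt (F count now 1)
Step 8: +0 fires, +1 burnt (F count now 0)
Fire out after step 8
Initially T: 24, now '.': 32
Total burnt (originally-T cells now '.'): 20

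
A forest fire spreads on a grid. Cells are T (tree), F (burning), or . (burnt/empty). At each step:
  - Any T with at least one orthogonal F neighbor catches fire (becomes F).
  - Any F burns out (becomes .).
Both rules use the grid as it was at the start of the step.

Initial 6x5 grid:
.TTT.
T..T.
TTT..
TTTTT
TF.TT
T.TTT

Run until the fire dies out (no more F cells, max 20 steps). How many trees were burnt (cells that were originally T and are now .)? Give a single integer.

Step 1: +2 fires, +1 burnt (F count now 2)
Step 2: +4 fires, +2 burnt (F count now 4)
Step 3: +3 fires, +4 burnt (F count now 3)
Step 4: +3 fires, +3 burnt (F count now 3)
Step 5: +2 fires, +3 burnt (F count now 2)
Step 6: +2 fires, +2 burnt (F count now 2)
Step 7: +0 fires, +2 burnt (F count now 0)
Fire out after step 7
Initially T: 20, now '.': 26
Total burnt (originally-T cells now '.'): 16

Answer: 16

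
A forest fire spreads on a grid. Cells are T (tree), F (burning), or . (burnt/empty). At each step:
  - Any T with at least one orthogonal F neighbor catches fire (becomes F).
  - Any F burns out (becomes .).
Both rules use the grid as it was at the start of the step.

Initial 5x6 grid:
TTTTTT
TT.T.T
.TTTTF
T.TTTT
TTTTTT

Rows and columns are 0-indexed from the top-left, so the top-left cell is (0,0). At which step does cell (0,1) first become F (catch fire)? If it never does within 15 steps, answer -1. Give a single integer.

Step 1: cell (0,1)='T' (+3 fires, +1 burnt)
Step 2: cell (0,1)='T' (+4 fires, +3 burnt)
Step 3: cell (0,1)='T' (+5 fires, +4 burnt)
Step 4: cell (0,1)='T' (+4 fires, +5 burnt)
Step 5: cell (0,1)='T' (+3 fires, +4 burnt)
Step 6: cell (0,1)='F' (+3 fires, +3 burnt)
  -> target ignites at step 6
Step 7: cell (0,1)='.' (+2 fires, +3 burnt)
Step 8: cell (0,1)='.' (+1 fires, +2 burnt)
Step 9: cell (0,1)='.' (+0 fires, +1 burnt)
  fire out at step 9

6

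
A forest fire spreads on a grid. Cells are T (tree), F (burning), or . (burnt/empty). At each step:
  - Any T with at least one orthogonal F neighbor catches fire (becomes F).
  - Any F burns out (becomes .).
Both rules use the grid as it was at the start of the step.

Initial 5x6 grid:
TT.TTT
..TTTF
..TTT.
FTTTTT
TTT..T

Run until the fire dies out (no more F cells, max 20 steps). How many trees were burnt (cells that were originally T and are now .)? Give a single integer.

Answer: 18

Derivation:
Step 1: +4 fires, +2 burnt (F count now 4)
Step 2: +5 fires, +4 burnt (F count now 5)
Step 3: +7 fires, +5 burnt (F count now 7)
Step 4: +1 fires, +7 burnt (F count now 1)
Step 5: +1 fires, +1 burnt (F count now 1)
Step 6: +0 fires, +1 burnt (F count now 0)
Fire out after step 6
Initially T: 20, now '.': 28
Total burnt (originally-T cells now '.'): 18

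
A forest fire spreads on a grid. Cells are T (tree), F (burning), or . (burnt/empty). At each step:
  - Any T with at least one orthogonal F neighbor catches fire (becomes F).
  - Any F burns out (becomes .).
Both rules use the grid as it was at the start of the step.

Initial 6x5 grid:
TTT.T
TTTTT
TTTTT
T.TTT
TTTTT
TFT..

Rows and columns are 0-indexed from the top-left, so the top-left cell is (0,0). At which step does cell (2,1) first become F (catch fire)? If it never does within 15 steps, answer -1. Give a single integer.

Step 1: cell (2,1)='T' (+3 fires, +1 burnt)
Step 2: cell (2,1)='T' (+2 fires, +3 burnt)
Step 3: cell (2,1)='T' (+3 fires, +2 burnt)
Step 4: cell (2,1)='T' (+4 fires, +3 burnt)
Step 5: cell (2,1)='F' (+5 fires, +4 burnt)
  -> target ignites at step 5
Step 6: cell (2,1)='.' (+5 fires, +5 burnt)
Step 7: cell (2,1)='.' (+2 fires, +5 burnt)
Step 8: cell (2,1)='.' (+1 fires, +2 burnt)
Step 9: cell (2,1)='.' (+0 fires, +1 burnt)
  fire out at step 9

5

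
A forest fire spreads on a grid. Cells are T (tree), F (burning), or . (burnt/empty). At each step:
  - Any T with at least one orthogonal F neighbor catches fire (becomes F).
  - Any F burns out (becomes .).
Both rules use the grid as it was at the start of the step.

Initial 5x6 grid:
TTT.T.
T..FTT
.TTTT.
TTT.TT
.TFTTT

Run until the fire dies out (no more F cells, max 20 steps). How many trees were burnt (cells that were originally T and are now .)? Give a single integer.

Answer: 16

Derivation:
Step 1: +5 fires, +2 burnt (F count now 5)
Step 2: +6 fires, +5 burnt (F count now 6)
Step 3: +4 fires, +6 burnt (F count now 4)
Step 4: +1 fires, +4 burnt (F count now 1)
Step 5: +0 fires, +1 burnt (F count now 0)
Fire out after step 5
Initially T: 20, now '.': 26
Total burnt (originally-T cells now '.'): 16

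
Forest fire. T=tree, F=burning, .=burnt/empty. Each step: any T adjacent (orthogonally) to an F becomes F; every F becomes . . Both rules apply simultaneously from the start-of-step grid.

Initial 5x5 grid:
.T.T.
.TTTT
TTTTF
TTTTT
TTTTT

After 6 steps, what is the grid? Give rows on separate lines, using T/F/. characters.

Step 1: 3 trees catch fire, 1 burn out
  .T.T.
  .TTTF
  TTTF.
  TTTTF
  TTTTT
Step 2: 4 trees catch fire, 3 burn out
  .T.T.
  .TTF.
  TTF..
  TTTF.
  TTTTF
Step 3: 5 trees catch fire, 4 burn out
  .T.F.
  .TF..
  TF...
  TTF..
  TTTF.
Step 4: 4 trees catch fire, 5 burn out
  .T...
  .F...
  F....
  TF...
  TTF..
Step 5: 3 trees catch fire, 4 burn out
  .F...
  .....
  .....
  F....
  TF...
Step 6: 1 trees catch fire, 3 burn out
  .....
  .....
  .....
  .....
  F....

.....
.....
.....
.....
F....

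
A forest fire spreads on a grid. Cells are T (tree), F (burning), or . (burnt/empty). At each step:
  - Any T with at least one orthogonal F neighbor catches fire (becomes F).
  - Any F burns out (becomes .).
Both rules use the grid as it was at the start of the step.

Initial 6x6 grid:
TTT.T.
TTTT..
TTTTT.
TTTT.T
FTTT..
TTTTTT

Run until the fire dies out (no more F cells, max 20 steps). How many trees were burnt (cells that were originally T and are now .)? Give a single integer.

Answer: 25

Derivation:
Step 1: +3 fires, +1 burnt (F count now 3)
Step 2: +4 fires, +3 burnt (F count now 4)
Step 3: +5 fires, +4 burnt (F count now 5)
Step 4: +5 fires, +5 burnt (F count now 5)
Step 5: +4 fires, +5 burnt (F count now 4)
Step 6: +4 fires, +4 burnt (F count now 4)
Step 7: +0 fires, +4 burnt (F count now 0)
Fire out after step 7
Initially T: 27, now '.': 34
Total burnt (originally-T cells now '.'): 25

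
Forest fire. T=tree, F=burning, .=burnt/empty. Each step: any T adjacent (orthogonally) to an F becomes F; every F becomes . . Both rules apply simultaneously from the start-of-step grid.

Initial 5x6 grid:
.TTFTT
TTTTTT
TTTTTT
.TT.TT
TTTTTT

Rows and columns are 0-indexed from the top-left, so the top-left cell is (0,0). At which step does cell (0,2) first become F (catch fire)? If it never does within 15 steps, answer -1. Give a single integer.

Step 1: cell (0,2)='F' (+3 fires, +1 burnt)
  -> target ignites at step 1
Step 2: cell (0,2)='.' (+5 fires, +3 burnt)
Step 3: cell (0,2)='.' (+4 fires, +5 burnt)
Step 4: cell (0,2)='.' (+5 fires, +4 burnt)
Step 5: cell (0,2)='.' (+5 fires, +5 burnt)
Step 6: cell (0,2)='.' (+3 fires, +5 burnt)
Step 7: cell (0,2)='.' (+1 fires, +3 burnt)
Step 8: cell (0,2)='.' (+0 fires, +1 burnt)
  fire out at step 8

1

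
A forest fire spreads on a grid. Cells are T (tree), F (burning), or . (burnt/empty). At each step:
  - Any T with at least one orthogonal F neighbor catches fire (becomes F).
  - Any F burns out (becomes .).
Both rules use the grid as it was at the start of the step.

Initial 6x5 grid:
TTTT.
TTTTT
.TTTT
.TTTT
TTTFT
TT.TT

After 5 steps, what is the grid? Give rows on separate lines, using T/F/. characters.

Step 1: 4 trees catch fire, 1 burn out
  TTTT.
  TTTTT
  .TTTT
  .TTFT
  TTF.F
  TT.FT
Step 2: 5 trees catch fire, 4 burn out
  TTTT.
  TTTTT
  .TTFT
  .TF.F
  TF...
  TT..F
Step 3: 6 trees catch fire, 5 burn out
  TTTT.
  TTTFT
  .TF.F
  .F...
  F....
  TF...
Step 4: 5 trees catch fire, 6 burn out
  TTTF.
  TTF.F
  .F...
  .....
  .....
  F....
Step 5: 2 trees catch fire, 5 burn out
  TTF..
  TF...
  .....
  .....
  .....
  .....

TTF..
TF...
.....
.....
.....
.....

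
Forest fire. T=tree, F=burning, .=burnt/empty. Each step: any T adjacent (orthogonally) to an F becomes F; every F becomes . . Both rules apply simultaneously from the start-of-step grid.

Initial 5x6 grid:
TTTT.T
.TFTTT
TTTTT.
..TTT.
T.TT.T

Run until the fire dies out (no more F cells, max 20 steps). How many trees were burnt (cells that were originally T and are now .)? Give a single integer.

Answer: 19

Derivation:
Step 1: +4 fires, +1 burnt (F count now 4)
Step 2: +6 fires, +4 burnt (F count now 6)
Step 3: +6 fires, +6 burnt (F count now 6)
Step 4: +3 fires, +6 burnt (F count now 3)
Step 5: +0 fires, +3 burnt (F count now 0)
Fire out after step 5
Initially T: 21, now '.': 28
Total burnt (originally-T cells now '.'): 19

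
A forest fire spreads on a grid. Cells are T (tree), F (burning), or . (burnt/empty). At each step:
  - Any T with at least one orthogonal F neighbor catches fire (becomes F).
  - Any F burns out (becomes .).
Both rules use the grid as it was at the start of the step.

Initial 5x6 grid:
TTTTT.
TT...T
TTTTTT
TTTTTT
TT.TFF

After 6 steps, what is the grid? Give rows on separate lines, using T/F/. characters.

Step 1: 3 trees catch fire, 2 burn out
  TTTTT.
  TT...T
  TTTTTT
  TTTTFF
  TT.F..
Step 2: 3 trees catch fire, 3 burn out
  TTTTT.
  TT...T
  TTTTFF
  TTTF..
  TT....
Step 3: 3 trees catch fire, 3 burn out
  TTTTT.
  TT...F
  TTTF..
  TTF...
  TT....
Step 4: 2 trees catch fire, 3 burn out
  TTTTT.
  TT....
  TTF...
  TF....
  TT....
Step 5: 3 trees catch fire, 2 burn out
  TTTTT.
  TT....
  TF....
  F.....
  TF....
Step 6: 3 trees catch fire, 3 burn out
  TTTTT.
  TF....
  F.....
  ......
  F.....

TTTTT.
TF....
F.....
......
F.....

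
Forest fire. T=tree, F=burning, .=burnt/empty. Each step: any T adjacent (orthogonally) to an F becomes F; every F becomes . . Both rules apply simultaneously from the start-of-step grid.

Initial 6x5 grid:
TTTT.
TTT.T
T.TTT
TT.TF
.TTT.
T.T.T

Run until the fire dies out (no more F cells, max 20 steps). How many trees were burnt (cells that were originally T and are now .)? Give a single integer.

Step 1: +2 fires, +1 burnt (F count now 2)
Step 2: +3 fires, +2 burnt (F count now 3)
Step 3: +2 fires, +3 burnt (F count now 2)
Step 4: +3 fires, +2 burnt (F count now 3)
Step 5: +3 fires, +3 burnt (F count now 3)
Step 6: +4 fires, +3 burnt (F count now 4)
Step 7: +2 fires, +4 burnt (F count now 2)
Step 8: +0 fires, +2 burnt (F count now 0)
Fire out after step 8
Initially T: 21, now '.': 28
Total burnt (originally-T cells now '.'): 19

Answer: 19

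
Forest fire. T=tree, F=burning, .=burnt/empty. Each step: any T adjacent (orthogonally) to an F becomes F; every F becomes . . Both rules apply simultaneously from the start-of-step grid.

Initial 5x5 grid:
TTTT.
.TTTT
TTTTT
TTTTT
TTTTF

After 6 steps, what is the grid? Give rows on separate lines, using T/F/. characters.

Step 1: 2 trees catch fire, 1 burn out
  TTTT.
  .TTTT
  TTTTT
  TTTTF
  TTTF.
Step 2: 3 trees catch fire, 2 burn out
  TTTT.
  .TTTT
  TTTTF
  TTTF.
  TTF..
Step 3: 4 trees catch fire, 3 burn out
  TTTT.
  .TTTF
  TTTF.
  TTF..
  TF...
Step 4: 4 trees catch fire, 4 burn out
  TTTT.
  .TTF.
  TTF..
  TF...
  F....
Step 5: 4 trees catch fire, 4 burn out
  TTTF.
  .TF..
  TF...
  F....
  .....
Step 6: 3 trees catch fire, 4 burn out
  TTF..
  .F...
  F....
  .....
  .....

TTF..
.F...
F....
.....
.....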